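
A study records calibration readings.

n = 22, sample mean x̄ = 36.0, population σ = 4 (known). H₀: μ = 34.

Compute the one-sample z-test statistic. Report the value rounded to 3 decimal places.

test statistic = 2.345

SE = σ/√n = 4/√22 = 0.8528
z = (x̄−μ₀)/SE = (36.0−34)/0.8528 = 2.3452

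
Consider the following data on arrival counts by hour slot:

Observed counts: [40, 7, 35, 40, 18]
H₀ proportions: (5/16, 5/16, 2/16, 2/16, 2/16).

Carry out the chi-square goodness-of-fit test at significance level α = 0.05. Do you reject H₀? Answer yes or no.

reject H₀: yes

n = 140; E_i = n·p_i = [43.75, 43.75, 17.50, 17.50, 17.50]
χ² = (40−43.75)²/43.75 + (7−43.75)²/43.75 + (35−17.50)²/17.50 + (40−17.50)²/17.50 + (18−17.50)²/17.50 = 77.6343
df = 4
p-value (upper-tail) = 0.00000
At α=0.05: p < α → reject H₀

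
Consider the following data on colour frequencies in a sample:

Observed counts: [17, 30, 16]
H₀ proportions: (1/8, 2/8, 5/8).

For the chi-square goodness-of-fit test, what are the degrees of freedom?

degrees of freedom = 2

df = k − 1 = 3 − 1 = 2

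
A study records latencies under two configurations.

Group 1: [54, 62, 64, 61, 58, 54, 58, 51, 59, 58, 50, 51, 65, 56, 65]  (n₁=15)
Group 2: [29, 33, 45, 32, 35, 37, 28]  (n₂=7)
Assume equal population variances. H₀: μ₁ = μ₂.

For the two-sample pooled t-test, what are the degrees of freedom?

degrees of freedom = 20

df = n₁ + n₂ − 2 = 15 + 7 − 2 = 20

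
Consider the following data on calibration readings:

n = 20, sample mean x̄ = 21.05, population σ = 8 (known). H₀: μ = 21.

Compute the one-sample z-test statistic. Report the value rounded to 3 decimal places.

test statistic = 0.028

SE = σ/√n = 8/√20 = 1.7889
z = (x̄−μ₀)/SE = (21.05−21)/1.7889 = 0.0280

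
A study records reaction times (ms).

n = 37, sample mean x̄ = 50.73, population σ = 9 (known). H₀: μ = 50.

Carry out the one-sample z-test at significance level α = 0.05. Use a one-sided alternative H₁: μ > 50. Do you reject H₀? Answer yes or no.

reject H₀: no

SE = σ/√n = 9/√37 = 1.4796
z = (x̄−μ₀)/SE = (50.73−50)/1.4796 = 0.4934
p-value (one-sided, H₁ greater) = 0.31087
At α=0.05: p ≥ α → fail to reject H₀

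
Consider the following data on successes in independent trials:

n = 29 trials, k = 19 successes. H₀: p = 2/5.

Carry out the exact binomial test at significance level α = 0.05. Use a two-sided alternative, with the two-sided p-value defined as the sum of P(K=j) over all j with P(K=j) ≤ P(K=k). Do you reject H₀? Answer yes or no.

reject H₀: yes

Exact binomial: n=29, k=19, p₀=2/5=0.4000
P(X=j) = C(n,j)·p₀^j·(1−p₀)^(n−j); p = Σ P(X=j) over j with P(X=j) ≤ P(X=19)
p-value (two-sided) = 0.00705
At α=0.05: p < α → reject H₀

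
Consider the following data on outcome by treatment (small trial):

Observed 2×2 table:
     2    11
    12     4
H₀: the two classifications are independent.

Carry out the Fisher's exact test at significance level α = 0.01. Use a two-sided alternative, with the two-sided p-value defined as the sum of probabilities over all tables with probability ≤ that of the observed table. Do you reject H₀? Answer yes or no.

Margins: r₁=13, r₂=16, c₁=14, c₂=15, n=29
p_obs = C(13,2)·C(16,12)/C(29,14); sum pmf over tables with pmf ≤ p_obs
p-value (two-sided) = 0.00251
At α=0.01: p < α → reject H₀

reject H₀: yes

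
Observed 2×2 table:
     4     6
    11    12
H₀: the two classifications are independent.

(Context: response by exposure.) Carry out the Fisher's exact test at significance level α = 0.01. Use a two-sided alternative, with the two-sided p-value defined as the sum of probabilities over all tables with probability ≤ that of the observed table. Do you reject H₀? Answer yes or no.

reject H₀: no

Margins: r₁=10, r₂=23, c₁=15, c₂=18, n=33
p_obs = C(10,4)·C(23,11)/C(33,15); sum pmf over tables with pmf ≤ p_obs
p-value (two-sided) = 0.72202
At α=0.01: p ≥ α → fail to reject H₀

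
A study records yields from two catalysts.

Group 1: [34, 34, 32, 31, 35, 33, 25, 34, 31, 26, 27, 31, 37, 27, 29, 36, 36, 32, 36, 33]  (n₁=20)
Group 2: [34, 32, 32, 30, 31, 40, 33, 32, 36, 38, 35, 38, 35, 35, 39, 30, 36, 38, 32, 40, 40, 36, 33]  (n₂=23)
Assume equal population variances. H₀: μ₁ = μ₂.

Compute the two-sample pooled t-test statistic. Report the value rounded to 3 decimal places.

test statistic = -2.931

x̄₁=31.950, s₁=3.576, n₁=20
x̄₂=35.000, s₂=3.247, n₂=23
s_p² = [19·3.576² + 22·3.247²]/41 = 11.5841
SE = √(s_p²·(1/20+1/23)) = 1.0406
t = (31.950−35.000)/1.0406 = -2.9310
df = 41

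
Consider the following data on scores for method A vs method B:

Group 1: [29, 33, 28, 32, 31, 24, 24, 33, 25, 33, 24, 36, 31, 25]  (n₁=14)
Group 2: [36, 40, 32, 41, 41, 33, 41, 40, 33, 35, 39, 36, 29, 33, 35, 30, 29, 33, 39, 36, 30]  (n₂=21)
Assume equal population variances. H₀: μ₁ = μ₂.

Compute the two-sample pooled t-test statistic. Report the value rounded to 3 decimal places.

x̄₁=29.143, s₁=4.130, n₁=14
x̄₂=35.286, s₂=4.113, n₂=21
s_p² = [13·4.130² + 20·4.113²]/33 = 16.9697
SE = √(s_p²·(1/14+1/21)) = 1.4213
t = (29.143−35.286)/1.4213 = -4.3219
df = 33

test statistic = -4.322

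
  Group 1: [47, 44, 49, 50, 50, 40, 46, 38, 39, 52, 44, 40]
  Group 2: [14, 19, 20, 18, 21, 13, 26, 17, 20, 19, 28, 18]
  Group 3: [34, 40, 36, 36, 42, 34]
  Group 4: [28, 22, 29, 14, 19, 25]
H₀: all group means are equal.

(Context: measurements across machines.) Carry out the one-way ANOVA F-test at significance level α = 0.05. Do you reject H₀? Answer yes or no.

Group means [44.92, 19.42, 37.00, 22.83], grand mean 31.417
SSB = Σnᵢ(x̄ᵢ−x̄)² = 4544.083; SSW = ΣΣ(x−x̄ᵢ)² = 674.667
MSB = 4544.083/3 = 1514.6944; MSW = 674.667/32 = 21.0833
F = MSB/MSW = 71.8432
df = (3, 32)
p-value (upper-tail) = 0.00000
At α=0.05: p < α → reject H₀

reject H₀: yes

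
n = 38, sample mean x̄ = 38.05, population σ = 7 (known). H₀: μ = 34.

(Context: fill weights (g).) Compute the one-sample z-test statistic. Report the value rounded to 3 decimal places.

SE = σ/√n = 7/√38 = 1.1355
z = (x̄−μ₀)/SE = (38.05−34)/1.1355 = 3.5666

test statistic = 3.567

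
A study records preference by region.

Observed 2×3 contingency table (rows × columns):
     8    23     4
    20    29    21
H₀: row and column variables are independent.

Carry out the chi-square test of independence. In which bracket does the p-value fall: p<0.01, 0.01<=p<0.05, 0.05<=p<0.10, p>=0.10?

p-value bracket: 0.01<=p<0.05

Row totals [35, 70], col totals [28, 52, 25], n=105
χ² = (8−9.33)²/9.33 + (23−17.33)²/17.33 + (4−8.33)²/8.33 + (20−18.67)²/18.67 + (29−34.67)²/34.67 + (21−16.67)²/16.67 = 6.4446
df = 2
p-value (upper-tail) = 0.03986
→ bracket: 0.01<=p<0.05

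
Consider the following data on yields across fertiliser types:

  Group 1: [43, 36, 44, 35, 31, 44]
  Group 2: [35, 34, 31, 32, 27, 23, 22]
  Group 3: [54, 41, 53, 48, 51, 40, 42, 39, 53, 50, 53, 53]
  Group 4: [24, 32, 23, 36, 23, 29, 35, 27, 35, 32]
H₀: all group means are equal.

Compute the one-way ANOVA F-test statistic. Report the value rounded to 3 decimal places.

test statistic = 27.329

Group means [38.83, 29.14, 48.08, 29.60], grand mean 37.429
SSB = Σnᵢ(x̄ᵢ−x̄)² = 2467.564; SSW = ΣΣ(x−x̄ᵢ)² = 933.007
MSB = 2467.564/3 = 822.5214; MSW = 933.007/31 = 30.0970
F = MSB/MSW = 27.3290
df = (3, 31)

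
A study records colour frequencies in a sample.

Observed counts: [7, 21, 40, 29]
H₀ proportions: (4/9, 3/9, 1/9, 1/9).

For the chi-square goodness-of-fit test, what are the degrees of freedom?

degrees of freedom = 3

df = k − 1 = 4 − 1 = 3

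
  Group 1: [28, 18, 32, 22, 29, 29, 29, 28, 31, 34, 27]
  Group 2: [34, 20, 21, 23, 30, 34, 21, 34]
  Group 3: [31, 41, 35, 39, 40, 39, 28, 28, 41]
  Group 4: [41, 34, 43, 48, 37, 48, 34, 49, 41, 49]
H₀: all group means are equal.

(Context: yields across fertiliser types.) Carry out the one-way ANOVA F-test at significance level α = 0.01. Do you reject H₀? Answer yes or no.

Group means [27.91, 27.12, 35.78, 42.40], grand mean 33.421
SSB = Σnᵢ(x̄ᵢ−x̄)² = 1507.524; SSW = ΣΣ(x−x̄ᵢ)² = 1055.740
MSB = 1507.524/3 = 502.5078; MSW = 1055.740/34 = 31.0512
F = MSB/MSW = 16.1832
df = (3, 34)
p-value (upper-tail) = 0.00000
At α=0.01: p < α → reject H₀

reject H₀: yes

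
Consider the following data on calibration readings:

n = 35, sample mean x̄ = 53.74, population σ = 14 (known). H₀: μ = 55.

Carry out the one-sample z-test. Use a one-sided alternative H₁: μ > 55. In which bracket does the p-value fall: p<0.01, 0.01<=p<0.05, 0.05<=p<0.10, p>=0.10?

p-value bracket: p>=0.10

SE = σ/√n = 14/√35 = 2.3664
z = (x̄−μ₀)/SE = (53.74−55)/2.3664 = -0.5324
p-value (one-sided, H₁ greater) = 0.70279
→ bracket: p>=0.10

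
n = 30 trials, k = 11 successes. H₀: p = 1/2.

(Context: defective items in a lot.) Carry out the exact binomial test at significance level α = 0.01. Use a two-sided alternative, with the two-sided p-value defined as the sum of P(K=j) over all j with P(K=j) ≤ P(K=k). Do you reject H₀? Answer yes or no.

Exact binomial: n=30, k=11, p₀=1/2=0.5000
P(X=j) = C(n,j)·p₀^j·(1−p₀)^(n−j); p = Σ P(X=j) over j with P(X=j) ≤ P(X=11)
p-value (two-sided) = 0.20049
At α=0.01: p ≥ α → fail to reject H₀

reject H₀: no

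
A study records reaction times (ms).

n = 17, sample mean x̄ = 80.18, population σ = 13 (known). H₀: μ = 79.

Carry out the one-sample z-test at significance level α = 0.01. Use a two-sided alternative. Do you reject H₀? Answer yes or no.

SE = σ/√n = 13/√17 = 3.1530
z = (x̄−μ₀)/SE = (80.18−79)/3.1530 = 0.3743
p-value (two-sided) = 0.70822
At α=0.01: p ≥ α → fail to reject H₀

reject H₀: no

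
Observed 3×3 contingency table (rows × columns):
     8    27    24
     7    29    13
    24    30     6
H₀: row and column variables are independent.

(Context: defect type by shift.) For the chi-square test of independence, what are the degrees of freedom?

df = (r−1)(c−1) = (3−1)·(3−1) = 4

degrees of freedom = 4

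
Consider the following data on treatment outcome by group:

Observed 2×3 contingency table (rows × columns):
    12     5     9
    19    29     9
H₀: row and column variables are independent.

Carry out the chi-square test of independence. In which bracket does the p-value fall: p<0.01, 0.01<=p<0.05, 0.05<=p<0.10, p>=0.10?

p-value bracket: 0.01<=p<0.05

Row totals [26, 57], col totals [31, 34, 18], n=83
χ² = (12−9.71)²/9.71 + (5−10.65)²/10.65 + (9−5.64)²/5.64 + (19−21.29)²/21.29 + (29−23.35)²/23.35 + (9−12.36)²/12.36 = 8.0691
df = 2
p-value (upper-tail) = 0.01769
→ bracket: 0.01<=p<0.05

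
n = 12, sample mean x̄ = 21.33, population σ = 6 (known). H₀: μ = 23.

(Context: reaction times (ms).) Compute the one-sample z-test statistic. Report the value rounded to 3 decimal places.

test statistic = -0.964

SE = σ/√n = 6/√12 = 1.7321
z = (x̄−μ₀)/SE = (21.33−23)/1.7321 = -0.9642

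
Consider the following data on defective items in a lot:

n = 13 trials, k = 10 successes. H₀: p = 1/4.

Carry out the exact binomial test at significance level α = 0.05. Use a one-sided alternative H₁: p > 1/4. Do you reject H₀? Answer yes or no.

reject H₀: yes

Exact binomial: n=13, k=10, p₀=1/4=0.2500
P(X≥10) from Σ C(n,i)·p₀^i·(1−p₀)^(n−i)
p-value (one-sided, H₁ greater) = 0.00013
At α=0.05: p < α → reject H₀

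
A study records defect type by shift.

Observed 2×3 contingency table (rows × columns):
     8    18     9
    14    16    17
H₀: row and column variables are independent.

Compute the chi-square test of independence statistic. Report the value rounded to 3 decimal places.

Row totals [35, 47], col totals [22, 34, 26], n=82
χ² = (8−9.39)²/9.39 + (18−14.51)²/14.51 + (9−11.10)²/11.10 + (14−12.61)²/12.61 + (16−19.49)²/19.49 + (17−14.90)²/14.90 = 2.5133
df = 2

test statistic = 2.513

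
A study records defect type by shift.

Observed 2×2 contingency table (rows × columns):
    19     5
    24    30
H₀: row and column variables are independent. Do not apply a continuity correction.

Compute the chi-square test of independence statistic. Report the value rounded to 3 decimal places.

test statistic = 8.098

Row totals [24, 54], col totals [43, 35], n=78
χ² = (19−13.23)²/13.23 + (5−10.77)²/10.77 + (24−29.77)²/29.77 + (30−24.23)²/24.23 = 8.0980
df = 1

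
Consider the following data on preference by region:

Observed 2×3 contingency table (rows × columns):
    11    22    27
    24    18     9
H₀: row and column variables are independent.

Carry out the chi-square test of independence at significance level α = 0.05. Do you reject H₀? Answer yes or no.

reject H₀: yes

Row totals [60, 51], col totals [35, 40, 36], n=111
χ² = (11−18.92)²/18.92 + (22−21.62)²/21.62 + (27−19.46)²/19.46 + (24−16.08)²/16.08 + (18−18.38)²/18.38 + (9−16.54)²/16.54 = 13.5882
df = 2
p-value (upper-tail) = 0.00112
At α=0.05: p < α → reject H₀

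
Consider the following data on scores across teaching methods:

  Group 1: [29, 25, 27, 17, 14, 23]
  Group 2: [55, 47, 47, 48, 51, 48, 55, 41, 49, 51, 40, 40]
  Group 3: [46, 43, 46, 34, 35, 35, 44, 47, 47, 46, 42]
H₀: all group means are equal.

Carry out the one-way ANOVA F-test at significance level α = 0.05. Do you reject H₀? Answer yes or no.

Group means [22.50, 47.67, 42.27], grand mean 40.414
SSB = Σnᵢ(x̄ᵢ−x̄)² = 2594.686; SSW = ΣΣ(x−x̄ᵢ)² = 730.348
MSB = 2594.686/2 = 1297.3430; MSW = 730.348/26 = 28.0903
F = MSB/MSW = 46.1847
df = (2, 26)
p-value (upper-tail) = 0.00000
At α=0.05: p < α → reject H₀

reject H₀: yes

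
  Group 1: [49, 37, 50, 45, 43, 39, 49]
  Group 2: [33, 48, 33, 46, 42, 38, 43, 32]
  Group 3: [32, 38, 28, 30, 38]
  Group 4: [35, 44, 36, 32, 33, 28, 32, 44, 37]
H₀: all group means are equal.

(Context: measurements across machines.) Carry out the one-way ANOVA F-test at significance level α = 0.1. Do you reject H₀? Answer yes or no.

Group means [44.57, 39.38, 33.20, 35.67], grand mean 38.414
SSB = Σnᵢ(x̄ᵢ−x̄)² = 476.645; SSW = ΣΣ(x−x̄ᵢ)² = 754.389
MSB = 476.645/3 = 158.8817; MSW = 754.389/25 = 30.1756
F = MSB/MSW = 5.2652
df = (3, 25)
p-value (upper-tail) = 0.00593
At α=0.1: p < α → reject H₀

reject H₀: yes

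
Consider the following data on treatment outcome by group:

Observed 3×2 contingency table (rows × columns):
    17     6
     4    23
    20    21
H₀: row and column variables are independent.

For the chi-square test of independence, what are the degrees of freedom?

df = (r−1)(c−1) = (3−1)·(2−1) = 2

degrees of freedom = 2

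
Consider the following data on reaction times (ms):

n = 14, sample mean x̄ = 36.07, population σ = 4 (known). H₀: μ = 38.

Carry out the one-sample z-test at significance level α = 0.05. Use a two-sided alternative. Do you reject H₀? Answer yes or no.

SE = σ/√n = 4/√14 = 1.0690
z = (x̄−μ₀)/SE = (36.07−38)/1.0690 = -1.8053
p-value (two-sided) = 0.07102
At α=0.05: p ≥ α → fail to reject H₀

reject H₀: no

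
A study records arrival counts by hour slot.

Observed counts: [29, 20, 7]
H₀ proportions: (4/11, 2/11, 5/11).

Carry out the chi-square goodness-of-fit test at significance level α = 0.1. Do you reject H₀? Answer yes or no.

reject H₀: yes

n = 56; E_i = n·p_i = [20.36, 10.18, 25.45]
χ² = (29−20.36)²/20.36 + (20−10.18)²/10.18 + (7−25.45)²/25.45 = 26.5098
df = 2
p-value (upper-tail) = 0.00000
At α=0.1: p < α → reject H₀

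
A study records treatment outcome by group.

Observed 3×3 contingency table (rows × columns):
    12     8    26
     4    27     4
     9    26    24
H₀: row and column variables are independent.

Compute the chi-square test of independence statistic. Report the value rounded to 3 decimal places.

Row totals [46, 35, 59], col totals [25, 61, 54], n=140
χ² = (12−8.21)²/8.21 + (8−20.04)²/20.04 + (26−17.74)²/17.74 + (4−6.25)²/6.25 + (27−15.25)²/15.25 + (4−13.50)²/13.50 + (9−10.54)²/10.54 + (26−25.71)²/25.71 + (24−22.76)²/22.76 = 29.6670
df = 4

test statistic = 29.667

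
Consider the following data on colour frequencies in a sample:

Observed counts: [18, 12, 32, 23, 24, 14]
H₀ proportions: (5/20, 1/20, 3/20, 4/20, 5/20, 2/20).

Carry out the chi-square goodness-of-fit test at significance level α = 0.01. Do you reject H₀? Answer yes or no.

reject H₀: yes

n = 123; E_i = n·p_i = [30.75, 6.15, 18.45, 24.60, 30.75, 12.30]
χ² = (18−30.75)²/30.75 + (12−6.15)²/6.15 + (32−18.45)²/18.45 + (23−24.60)²/24.60 + (24−30.75)²/30.75 + (14−12.30)²/12.30 = 22.6233
df = 5
p-value (upper-tail) = 0.00040
At α=0.01: p < α → reject H₀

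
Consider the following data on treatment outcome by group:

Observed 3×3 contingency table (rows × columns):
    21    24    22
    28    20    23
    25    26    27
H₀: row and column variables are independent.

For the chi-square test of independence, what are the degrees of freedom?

df = (r−1)(c−1) = (3−1)·(3−1) = 4

degrees of freedom = 4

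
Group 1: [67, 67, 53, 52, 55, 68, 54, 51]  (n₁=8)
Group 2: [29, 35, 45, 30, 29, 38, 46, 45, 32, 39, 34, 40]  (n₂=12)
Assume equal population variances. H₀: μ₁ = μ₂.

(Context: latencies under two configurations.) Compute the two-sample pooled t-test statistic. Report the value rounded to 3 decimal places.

x̄₁=58.375, s₁=7.520, n₁=8
x̄₂=36.833, s₂=6.308, n₂=12
s_p² = [7·7.520² + 11·6.308²]/18 = 46.3079
SE = √(s_p²·(1/8+1/12)) = 3.1060
t = (58.375−36.833)/3.1060 = 6.9354
df = 18

test statistic = 6.935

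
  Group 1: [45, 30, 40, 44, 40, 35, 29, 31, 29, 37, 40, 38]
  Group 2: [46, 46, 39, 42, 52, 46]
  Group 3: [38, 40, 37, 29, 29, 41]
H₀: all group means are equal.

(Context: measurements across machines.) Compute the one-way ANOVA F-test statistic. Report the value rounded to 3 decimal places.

Group means [36.50, 45.17, 35.67], grand mean 38.458
SSB = Σnᵢ(x̄ᵢ−x̄)² = 362.792; SSW = ΣΣ(x−x̄ᵢ)² = 595.167
MSB = 362.792/2 = 181.3958; MSW = 595.167/21 = 28.3413
F = MSB/MSW = 6.4004
df = (2, 21)

test statistic = 6.400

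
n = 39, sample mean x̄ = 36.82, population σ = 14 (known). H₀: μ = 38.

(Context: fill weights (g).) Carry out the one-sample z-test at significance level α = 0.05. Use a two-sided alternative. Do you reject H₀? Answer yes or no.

reject H₀: no

SE = σ/√n = 14/√39 = 2.2418
z = (x̄−μ₀)/SE = (36.82−38)/2.2418 = -0.5264
p-value (two-sided) = 0.59864
At α=0.05: p ≥ α → fail to reject H₀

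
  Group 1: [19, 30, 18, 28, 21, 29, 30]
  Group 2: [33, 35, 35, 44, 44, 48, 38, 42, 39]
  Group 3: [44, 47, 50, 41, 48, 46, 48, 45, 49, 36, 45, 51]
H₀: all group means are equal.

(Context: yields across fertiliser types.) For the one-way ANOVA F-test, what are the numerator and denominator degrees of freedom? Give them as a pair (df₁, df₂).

k = 3 groups, N = 28 total
df = (k−1, N−k) = (3−1, 28−3) = (2, 25)

degrees of freedom = [2, 25]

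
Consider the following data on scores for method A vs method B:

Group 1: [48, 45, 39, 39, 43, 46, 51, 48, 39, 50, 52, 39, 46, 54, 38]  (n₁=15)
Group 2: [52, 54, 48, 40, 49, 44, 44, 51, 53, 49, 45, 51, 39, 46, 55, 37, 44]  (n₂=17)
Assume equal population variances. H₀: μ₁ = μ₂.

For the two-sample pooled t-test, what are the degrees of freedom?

degrees of freedom = 30

df = n₁ + n₂ − 2 = 15 + 17 − 2 = 30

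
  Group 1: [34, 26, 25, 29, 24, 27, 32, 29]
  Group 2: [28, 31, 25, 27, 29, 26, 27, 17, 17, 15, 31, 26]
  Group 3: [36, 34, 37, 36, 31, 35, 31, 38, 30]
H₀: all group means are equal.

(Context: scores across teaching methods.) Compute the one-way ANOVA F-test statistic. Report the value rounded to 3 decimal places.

test statistic = 11.979

Group means [28.25, 24.92, 34.22], grand mean 28.724
SSB = Σnᵢ(x̄ᵢ−x̄)² = 447.821; SSW = ΣΣ(x−x̄ᵢ)² = 485.972
MSB = 447.821/2 = 223.9104; MSW = 485.972/26 = 18.6912
F = MSB/MSW = 11.9794
df = (2, 26)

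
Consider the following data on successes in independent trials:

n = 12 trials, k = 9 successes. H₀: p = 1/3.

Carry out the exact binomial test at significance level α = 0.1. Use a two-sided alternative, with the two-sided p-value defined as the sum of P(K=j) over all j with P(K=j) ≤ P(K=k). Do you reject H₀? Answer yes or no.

reject H₀: yes

Exact binomial: n=12, k=9, p₀=1/3=0.3333
P(X=j) = C(n,j)·p₀^j·(1−p₀)^(n−j); p = Σ P(X=j) over j with P(X=j) ≤ P(X=9)
p-value (two-sided) = 0.00386
At α=0.1: p < α → reject H₀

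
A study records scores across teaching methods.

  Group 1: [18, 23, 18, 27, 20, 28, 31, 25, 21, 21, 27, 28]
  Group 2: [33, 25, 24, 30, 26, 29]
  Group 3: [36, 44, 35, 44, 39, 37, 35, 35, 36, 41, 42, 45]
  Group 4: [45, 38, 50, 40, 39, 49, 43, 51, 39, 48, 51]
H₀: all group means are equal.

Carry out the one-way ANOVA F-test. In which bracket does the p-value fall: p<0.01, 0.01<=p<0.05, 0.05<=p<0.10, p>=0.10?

Group means [23.92, 27.83, 39.08, 44.82], grand mean 34.537
SSB = Σnᵢ(x̄ᵢ−x̄)² = 3033.892; SSW = ΣΣ(x−x̄ᵢ)² = 706.303
MSB = 3033.892/3 = 1011.2974; MSW = 706.303/37 = 19.0893
F = MSB/MSW = 52.9773
df = (3, 37)
p-value (upper-tail) = 0.00000
→ bracket: p<0.01

p-value bracket: p<0.01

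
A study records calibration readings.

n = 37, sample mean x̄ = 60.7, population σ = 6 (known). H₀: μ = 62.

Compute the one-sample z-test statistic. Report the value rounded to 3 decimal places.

SE = σ/√n = 6/√37 = 0.9864
z = (x̄−μ₀)/SE = (60.7−62)/0.9864 = -1.3179

test statistic = -1.318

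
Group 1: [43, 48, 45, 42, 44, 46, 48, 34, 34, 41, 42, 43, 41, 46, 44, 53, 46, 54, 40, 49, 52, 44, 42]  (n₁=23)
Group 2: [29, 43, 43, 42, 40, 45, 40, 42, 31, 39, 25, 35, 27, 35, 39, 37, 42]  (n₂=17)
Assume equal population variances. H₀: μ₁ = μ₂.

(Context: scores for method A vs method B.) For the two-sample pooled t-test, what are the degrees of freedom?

degrees of freedom = 38

df = n₁ + n₂ − 2 = 23 + 17 − 2 = 38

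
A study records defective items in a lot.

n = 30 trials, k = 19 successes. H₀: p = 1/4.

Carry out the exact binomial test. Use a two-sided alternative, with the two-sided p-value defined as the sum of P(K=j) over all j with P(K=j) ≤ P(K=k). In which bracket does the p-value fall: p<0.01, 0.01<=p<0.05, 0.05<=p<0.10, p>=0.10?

p-value bracket: p<0.01

Exact binomial: n=30, k=19, p₀=1/4=0.2500
P(X=j) = C(n,j)·p₀^j·(1−p₀)^(n−j); p = Σ P(X=j) over j with P(X=j) ≤ P(X=19)
p-value (two-sided) = 0.00001
→ bracket: p<0.01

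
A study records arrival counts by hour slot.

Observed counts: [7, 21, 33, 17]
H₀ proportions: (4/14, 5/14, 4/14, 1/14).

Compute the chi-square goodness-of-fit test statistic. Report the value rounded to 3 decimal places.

test statistic = 40.767

n = 78; E_i = n·p_i = [22.29, 27.86, 22.29, 5.57]
χ² = (7−22.29)²/22.29 + (21−27.86)²/27.86 + (33−22.29)²/22.29 + (17−5.57)²/5.57 = 40.7667
df = 3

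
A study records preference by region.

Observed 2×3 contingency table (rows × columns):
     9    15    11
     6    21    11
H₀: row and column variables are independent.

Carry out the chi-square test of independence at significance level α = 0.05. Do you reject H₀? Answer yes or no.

reject H₀: no

Row totals [35, 38], col totals [15, 36, 22], n=73
χ² = (9−7.19)²/7.19 + (15−17.26)²/17.26 + (11−10.55)²/10.55 + (6−7.81)²/7.81 + (21−18.74)²/18.74 + (11−11.45)²/11.45 = 1.4792
df = 2
p-value (upper-tail) = 0.47730
At α=0.05: p ≥ α → fail to reject H₀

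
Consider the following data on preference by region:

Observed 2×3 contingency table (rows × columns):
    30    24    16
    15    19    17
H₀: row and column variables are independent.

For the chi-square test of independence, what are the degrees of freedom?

df = (r−1)(c−1) = (2−1)·(3−1) = 2

degrees of freedom = 2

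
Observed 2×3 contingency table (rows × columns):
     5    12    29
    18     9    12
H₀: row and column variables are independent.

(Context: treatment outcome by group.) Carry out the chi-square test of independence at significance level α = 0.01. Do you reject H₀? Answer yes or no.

reject H₀: yes

Row totals [46, 39], col totals [23, 21, 41], n=85
χ² = (5−12.45)²/12.45 + (12−11.36)²/11.36 + (29−22.19)²/22.19 + (18−10.55)²/10.55 + (9−9.64)²/9.64 + (12−18.81)²/18.81 = 14.3460
df = 2
p-value (upper-tail) = 0.00077
At α=0.01: p < α → reject H₀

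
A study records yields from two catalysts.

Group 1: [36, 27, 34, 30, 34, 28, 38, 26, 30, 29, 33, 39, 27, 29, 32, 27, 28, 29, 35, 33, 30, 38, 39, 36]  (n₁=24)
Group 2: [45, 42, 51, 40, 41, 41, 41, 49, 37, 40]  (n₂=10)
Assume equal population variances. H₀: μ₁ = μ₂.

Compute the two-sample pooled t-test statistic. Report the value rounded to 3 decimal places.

x̄₁=31.958, s₁=4.186, n₁=24
x̄₂=42.700, s₂=4.347, n₂=10
s_p² = [23·4.186² + 9·4.347²]/32 = 17.9081
SE = √(s_p²·(1/24+1/10)) = 1.5928
t = (31.958−42.700)/1.5928 = -6.7439
df = 32

test statistic = -6.744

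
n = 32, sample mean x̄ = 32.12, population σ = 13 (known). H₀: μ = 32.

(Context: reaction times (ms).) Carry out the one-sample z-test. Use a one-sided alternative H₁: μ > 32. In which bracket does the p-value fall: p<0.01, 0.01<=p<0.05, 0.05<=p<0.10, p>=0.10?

SE = σ/√n = 13/√32 = 2.2981
z = (x̄−μ₀)/SE = (32.12−32)/2.2981 = 0.0522
p-value (one-sided, H₁ greater) = 0.47918
→ bracket: p>=0.10

p-value bracket: p>=0.10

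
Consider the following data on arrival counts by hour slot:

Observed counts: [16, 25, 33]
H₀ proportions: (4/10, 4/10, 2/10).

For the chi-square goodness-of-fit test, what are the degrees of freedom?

degrees of freedom = 2

df = k − 1 = 3 − 1 = 2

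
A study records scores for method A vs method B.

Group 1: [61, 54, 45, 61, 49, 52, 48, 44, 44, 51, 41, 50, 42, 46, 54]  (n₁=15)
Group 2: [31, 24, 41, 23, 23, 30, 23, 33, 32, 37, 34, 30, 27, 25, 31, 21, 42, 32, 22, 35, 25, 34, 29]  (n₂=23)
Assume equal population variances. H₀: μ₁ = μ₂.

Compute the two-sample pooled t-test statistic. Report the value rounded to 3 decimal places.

test statistic = 9.838

x̄₁=49.467, s₁=6.198, n₁=15
x̄₂=29.739, s₂=5.941, n₂=23
s_p² = [14·6.198² + 22·5.941²]/36 = 36.5047
SE = √(s_p²·(1/15+1/23)) = 2.0052
t = (49.467−29.739)/2.0052 = 9.8382
df = 36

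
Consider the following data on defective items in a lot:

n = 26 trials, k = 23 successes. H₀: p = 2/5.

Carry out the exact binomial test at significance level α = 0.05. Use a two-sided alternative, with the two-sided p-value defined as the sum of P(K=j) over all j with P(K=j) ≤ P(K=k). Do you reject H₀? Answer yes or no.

reject H₀: yes

Exact binomial: n=26, k=23, p₀=2/5=0.4000
P(X=j) = C(n,j)·p₀^j·(1−p₀)^(n−j); p = Σ P(X=j) over j with P(X=j) ≤ P(X=23)
p-value (two-sided) = 0.00000
At α=0.05: p < α → reject H₀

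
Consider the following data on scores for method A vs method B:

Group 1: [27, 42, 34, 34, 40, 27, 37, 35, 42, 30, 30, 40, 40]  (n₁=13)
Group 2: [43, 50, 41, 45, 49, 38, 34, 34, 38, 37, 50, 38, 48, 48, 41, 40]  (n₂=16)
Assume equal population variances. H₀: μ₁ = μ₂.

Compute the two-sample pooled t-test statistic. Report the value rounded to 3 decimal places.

x̄₁=35.231, s₁=5.449, n₁=13
x̄₂=42.125, s₂=5.572, n₂=16
s_p² = [12·5.449² + 15·5.572²]/27 = 30.4466
SE = √(s_p²·(1/13+1/16)) = 2.0603
t = (35.231−42.125)/2.0603 = -3.3462
df = 27

test statistic = -3.346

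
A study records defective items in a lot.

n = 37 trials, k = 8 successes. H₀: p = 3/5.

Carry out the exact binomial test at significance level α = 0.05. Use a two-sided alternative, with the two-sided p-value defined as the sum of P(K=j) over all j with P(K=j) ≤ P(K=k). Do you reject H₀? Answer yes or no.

reject H₀: yes

Exact binomial: n=37, k=8, p₀=3/5=0.6000
P(X=j) = C(n,j)·p₀^j·(1−p₀)^(n−j); p = Σ P(X=j) over j with P(X=j) ≤ P(X=8)
p-value (two-sided) = 0.00000
At α=0.05: p < α → reject H₀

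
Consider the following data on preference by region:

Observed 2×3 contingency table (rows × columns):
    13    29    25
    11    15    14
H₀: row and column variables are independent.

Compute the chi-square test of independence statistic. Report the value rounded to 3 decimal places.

Row totals [67, 40], col totals [24, 44, 39], n=107
χ² = (13−15.03)²/15.03 + (29−27.55)²/27.55 + (25−24.42)²/24.42 + (11−8.97)²/8.97 + (15−16.45)²/16.45 + (14−14.58)²/14.58 = 0.9726
df = 2

test statistic = 0.973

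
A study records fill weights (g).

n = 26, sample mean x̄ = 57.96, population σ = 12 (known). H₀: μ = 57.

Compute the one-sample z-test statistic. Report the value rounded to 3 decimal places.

SE = σ/√n = 12/√26 = 2.3534
z = (x̄−μ₀)/SE = (57.96−57)/2.3534 = 0.4079

test statistic = 0.408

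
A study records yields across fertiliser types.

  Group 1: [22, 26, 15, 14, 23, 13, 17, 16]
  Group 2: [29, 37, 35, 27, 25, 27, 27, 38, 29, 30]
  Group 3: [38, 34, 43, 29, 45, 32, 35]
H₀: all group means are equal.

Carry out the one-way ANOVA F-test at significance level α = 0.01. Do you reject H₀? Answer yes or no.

Group means [18.25, 30.40, 36.57], grand mean 28.240
SSB = Σnᵢ(x̄ᵢ−x̄)² = 1330.946; SSW = ΣΣ(x−x̄ᵢ)² = 551.614
MSB = 1330.946/2 = 665.4729; MSW = 551.614/22 = 25.0734
F = MSB/MSW = 26.5410
df = (2, 22)
p-value (upper-tail) = 0.00000
At α=0.01: p < α → reject H₀

reject H₀: yes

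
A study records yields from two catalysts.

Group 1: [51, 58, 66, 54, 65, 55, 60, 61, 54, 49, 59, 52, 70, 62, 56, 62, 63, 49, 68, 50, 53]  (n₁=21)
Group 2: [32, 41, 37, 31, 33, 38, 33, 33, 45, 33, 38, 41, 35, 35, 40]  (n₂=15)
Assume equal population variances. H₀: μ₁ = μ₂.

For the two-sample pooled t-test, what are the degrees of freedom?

degrees of freedom = 34

df = n₁ + n₂ − 2 = 21 + 15 − 2 = 34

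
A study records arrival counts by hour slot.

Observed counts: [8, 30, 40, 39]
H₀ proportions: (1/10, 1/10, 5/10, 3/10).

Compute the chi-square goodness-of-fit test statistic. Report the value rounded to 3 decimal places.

n = 117; E_i = n·p_i = [11.70, 11.70, 58.50, 35.10]
χ² = (8−11.70)²/11.70 + (30−11.70)²/11.70 + (40−58.50)²/58.50 + (39−35.10)²/35.10 = 36.0769
df = 3

test statistic = 36.077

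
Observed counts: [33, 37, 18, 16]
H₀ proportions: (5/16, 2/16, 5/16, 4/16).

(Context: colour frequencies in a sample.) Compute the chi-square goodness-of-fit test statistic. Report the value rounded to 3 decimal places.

n = 104; E_i = n·p_i = [32.50, 13.00, 32.50, 26.00]
χ² = (33−32.50)²/32.50 + (37−13.00)²/13.00 + (18−32.50)²/32.50 + (16−26.00)²/26.00 = 54.6308
df = 3

test statistic = 54.631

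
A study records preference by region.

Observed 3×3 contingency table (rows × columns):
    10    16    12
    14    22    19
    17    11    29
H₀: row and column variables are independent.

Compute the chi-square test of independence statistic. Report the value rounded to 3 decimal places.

Row totals [38, 55, 57], col totals [41, 49, 60], n=150
χ² = (10−10.39)²/10.39 + (16−12.41)²/12.41 + (12−15.20)²/15.20 + (14−15.03)²/15.03 + (22−17.97)²/17.97 + (19−22.00)²/22.00 + (17−15.58)²/15.58 + (11−18.62)²/18.62 + (29−22.80)²/22.80 = 8.0437
df = 4

test statistic = 8.044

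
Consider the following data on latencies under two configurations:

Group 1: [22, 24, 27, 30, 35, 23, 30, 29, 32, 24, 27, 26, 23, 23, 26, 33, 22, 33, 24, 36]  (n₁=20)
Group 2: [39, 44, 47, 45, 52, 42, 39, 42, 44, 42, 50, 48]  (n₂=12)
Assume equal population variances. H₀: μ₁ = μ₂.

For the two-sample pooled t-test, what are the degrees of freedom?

degrees of freedom = 30

df = n₁ + n₂ − 2 = 20 + 12 − 2 = 30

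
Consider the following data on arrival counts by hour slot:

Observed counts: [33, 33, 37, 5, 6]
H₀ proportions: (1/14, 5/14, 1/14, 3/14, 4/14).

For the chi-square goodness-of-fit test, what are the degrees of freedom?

df = k − 1 = 5 − 1 = 4

degrees of freedom = 4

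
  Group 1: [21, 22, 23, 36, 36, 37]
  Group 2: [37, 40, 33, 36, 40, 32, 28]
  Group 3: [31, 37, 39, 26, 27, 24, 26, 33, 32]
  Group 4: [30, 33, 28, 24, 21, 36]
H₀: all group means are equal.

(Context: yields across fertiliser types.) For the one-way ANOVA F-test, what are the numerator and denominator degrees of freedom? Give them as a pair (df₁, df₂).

k = 4 groups, N = 28 total
df = (k−1, N−k) = (4−1, 28−4) = (3, 24)

degrees of freedom = [3, 24]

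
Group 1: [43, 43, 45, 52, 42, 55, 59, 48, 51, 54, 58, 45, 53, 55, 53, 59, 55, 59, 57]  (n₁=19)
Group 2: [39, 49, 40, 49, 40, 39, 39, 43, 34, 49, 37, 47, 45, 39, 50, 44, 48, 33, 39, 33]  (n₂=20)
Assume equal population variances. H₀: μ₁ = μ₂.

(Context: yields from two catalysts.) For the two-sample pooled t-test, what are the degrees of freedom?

df = n₁ + n₂ − 2 = 19 + 20 − 2 = 37

degrees of freedom = 37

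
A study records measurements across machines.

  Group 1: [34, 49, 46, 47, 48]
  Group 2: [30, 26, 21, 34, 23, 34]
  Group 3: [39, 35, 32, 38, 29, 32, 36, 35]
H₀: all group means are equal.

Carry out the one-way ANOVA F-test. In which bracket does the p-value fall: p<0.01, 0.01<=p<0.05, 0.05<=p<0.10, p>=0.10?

p-value bracket: p<0.01

Group means [44.80, 28.00, 34.50], grand mean 35.158
SSB = Σnᵢ(x̄ᵢ−x̄)² = 775.726; SSW = ΣΣ(x−x̄ᵢ)² = 382.800
MSB = 775.726/2 = 387.8632; MSW = 382.800/16 = 23.9250
F = MSB/MSW = 16.2116
df = (2, 16)
p-value (upper-tail) = 0.00014
→ bracket: p<0.01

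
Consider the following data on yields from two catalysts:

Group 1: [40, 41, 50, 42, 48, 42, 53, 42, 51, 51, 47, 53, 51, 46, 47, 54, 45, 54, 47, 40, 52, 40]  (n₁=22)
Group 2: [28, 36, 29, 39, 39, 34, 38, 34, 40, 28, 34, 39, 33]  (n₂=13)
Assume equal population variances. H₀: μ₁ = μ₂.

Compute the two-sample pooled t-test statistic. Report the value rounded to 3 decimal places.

test statistic = 7.492

x̄₁=47.091, s₁=4.956, n₁=22
x̄₂=34.692, s₂=4.309, n₂=13
s_p² = [21·4.956² + 12·4.309²]/33 = 22.3814
SE = √(s_p²·(1/22+1/13)) = 1.6550
t = (47.091−34.692)/1.6550 = 7.4917
df = 33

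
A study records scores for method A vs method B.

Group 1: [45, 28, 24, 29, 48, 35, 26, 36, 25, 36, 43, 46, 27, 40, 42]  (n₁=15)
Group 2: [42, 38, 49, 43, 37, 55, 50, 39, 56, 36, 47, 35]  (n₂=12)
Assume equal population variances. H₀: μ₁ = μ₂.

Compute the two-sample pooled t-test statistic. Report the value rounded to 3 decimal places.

x̄₁=35.333, s₁=8.364, n₁=15
x̄₂=43.917, s₂=7.354, n₂=12
s_p² = [14·8.364² + 11·7.354²]/25 = 62.9700
SE = √(s_p²·(1/15+1/12)) = 3.0734
t = (35.333−43.917)/3.0734 = -2.7928
df = 25

test statistic = -2.793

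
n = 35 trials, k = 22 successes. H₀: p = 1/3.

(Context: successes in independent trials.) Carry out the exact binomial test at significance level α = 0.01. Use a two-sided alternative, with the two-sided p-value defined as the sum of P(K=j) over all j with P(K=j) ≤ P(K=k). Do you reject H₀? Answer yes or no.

reject H₀: yes

Exact binomial: n=35, k=22, p₀=1/3=0.3333
P(X=j) = C(n,j)·p₀^j·(1−p₀)^(n−j); p = Σ P(X=j) over j with P(X=j) ≤ P(X=22)
p-value (two-sided) = 0.00045
At α=0.01: p < α → reject H₀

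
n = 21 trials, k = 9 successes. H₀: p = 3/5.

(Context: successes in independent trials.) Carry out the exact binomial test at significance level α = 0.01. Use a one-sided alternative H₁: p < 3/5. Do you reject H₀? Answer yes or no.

Exact binomial: n=21, k=9, p₀=3/5=0.6000
P(X≤9) from Σ C(n,i)·p₀^i·(1−p₀)^(n−i)
p-value (one-sided, H₁ less) = 0.08492
At α=0.01: p ≥ α → fail to reject H₀

reject H₀: no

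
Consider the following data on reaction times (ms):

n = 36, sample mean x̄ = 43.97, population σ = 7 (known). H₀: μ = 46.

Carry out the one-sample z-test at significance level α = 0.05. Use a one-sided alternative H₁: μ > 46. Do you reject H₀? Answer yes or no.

SE = σ/√n = 7/√36 = 1.1667
z = (x̄−μ₀)/SE = (43.97−46)/1.1667 = -1.7400
p-value (one-sided, H₁ greater) = 0.95907
At α=0.05: p ≥ α → fail to reject H₀

reject H₀: no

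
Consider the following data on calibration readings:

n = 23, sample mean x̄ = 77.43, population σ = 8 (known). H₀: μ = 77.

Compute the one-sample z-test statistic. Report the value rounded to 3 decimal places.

SE = σ/√n = 8/√23 = 1.6681
z = (x̄−μ₀)/SE = (77.43−77)/1.6681 = 0.2578

test statistic = 0.258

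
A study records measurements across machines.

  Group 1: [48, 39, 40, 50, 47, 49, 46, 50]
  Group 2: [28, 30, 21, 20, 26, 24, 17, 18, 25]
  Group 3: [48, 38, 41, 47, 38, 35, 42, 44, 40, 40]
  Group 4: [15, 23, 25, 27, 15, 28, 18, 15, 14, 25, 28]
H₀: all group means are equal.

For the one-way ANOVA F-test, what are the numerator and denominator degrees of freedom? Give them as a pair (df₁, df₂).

degrees of freedom = [3, 34]

k = 4 groups, N = 38 total
df = (k−1, N−k) = (4−1, 38−4) = (3, 34)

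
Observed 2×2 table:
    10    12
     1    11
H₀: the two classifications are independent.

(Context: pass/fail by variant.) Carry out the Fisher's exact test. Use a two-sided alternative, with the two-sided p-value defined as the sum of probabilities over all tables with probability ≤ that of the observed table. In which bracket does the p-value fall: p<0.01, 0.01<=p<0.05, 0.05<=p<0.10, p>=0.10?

p-value bracket: 0.05<=p<0.10

Margins: r₁=22, r₂=12, c₁=11, c₂=23, n=34
p_obs = C(22,10)·C(12,1)/C(34,11); sum pmf over tables with pmf ≤ p_obs
p-value (two-sided) = 0.05269
→ bracket: 0.05<=p<0.10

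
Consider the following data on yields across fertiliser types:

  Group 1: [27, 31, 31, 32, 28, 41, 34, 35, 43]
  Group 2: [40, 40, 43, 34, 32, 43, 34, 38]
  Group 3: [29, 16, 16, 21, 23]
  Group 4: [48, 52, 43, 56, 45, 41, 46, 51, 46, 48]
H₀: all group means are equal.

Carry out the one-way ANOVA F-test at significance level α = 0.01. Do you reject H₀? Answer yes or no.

reject H₀: yes

Group means [33.56, 38.00, 21.00, 47.60], grand mean 37.094
SSB = Σnᵢ(x̄ᵢ−x̄)² = 2518.097; SSW = ΣΣ(x−x̄ᵢ)² = 658.622
MSB = 2518.097/3 = 839.3655; MSW = 658.622/28 = 23.5222
F = MSB/MSW = 35.6839
df = (3, 28)
p-value (upper-tail) = 0.00000
At α=0.01: p < α → reject H₀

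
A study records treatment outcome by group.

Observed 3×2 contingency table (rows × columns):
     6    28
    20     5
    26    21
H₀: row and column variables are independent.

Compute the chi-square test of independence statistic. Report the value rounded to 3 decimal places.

Row totals [34, 25, 47], col totals [52, 54], n=106
χ² = (6−16.68)²/16.68 + (28−17.32)²/17.32 + (20−12.26)²/12.26 + (5−12.74)²/12.74 + (26−23.06)²/23.06 + (21−23.94)²/23.94 = 23.7379
df = 2

test statistic = 23.738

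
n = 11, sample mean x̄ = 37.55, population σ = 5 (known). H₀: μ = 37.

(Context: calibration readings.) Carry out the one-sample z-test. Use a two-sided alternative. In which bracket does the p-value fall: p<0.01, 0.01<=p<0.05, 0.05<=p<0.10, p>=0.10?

SE = σ/√n = 5/√11 = 1.5076
z = (x̄−μ₀)/SE = (37.55−37)/1.5076 = 0.3648
p-value (two-sided) = 0.71524
→ bracket: p>=0.10

p-value bracket: p>=0.10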